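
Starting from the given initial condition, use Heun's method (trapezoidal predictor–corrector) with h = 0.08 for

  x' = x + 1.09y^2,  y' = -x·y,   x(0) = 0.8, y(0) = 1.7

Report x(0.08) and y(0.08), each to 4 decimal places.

1.1130, 1.5746

Heun on (x,y): k1 = f(t_n, state_n); k2 = f(t_n + h, state_n + h·k1); state_{n+1} = state_n + (h/2)·(k1 + k2).
0.000000: (0.800000, 1.700000)
  k1 = (3.950100, -1.360000)
  predictor → (1.116008, 1.591200)
  k2 = (3.875798, -1.775792)
  → (1.113036, 1.574568)
(x(0.08), y(0.08)) ≈ (1.1130, 1.5746)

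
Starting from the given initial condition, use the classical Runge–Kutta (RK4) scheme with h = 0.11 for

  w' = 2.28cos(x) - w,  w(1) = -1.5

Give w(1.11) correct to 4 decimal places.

-1.2269

RK4: k1 = f(x_n, w_n); k2 = f(x_n + h/2, w_n + (h/2)·k1); k3 = f(x_n + h/2, w_n + (h/2)·k2); k4 = f(x_n + h, w_n + h·k3); w_{n+1} = w_n + (h/6)·(k1 + 2k2 + 2k3 + k4).
x=1.000000, w=-1.500000:
  k1 = f(1.000000, -1.500000) = 2.731889
  k2 = f(1.055000, -1.349746) = 2.474305
  k3 = f(1.055000, -1.363913) = 2.488472
  k4 = f(1.110000, -1.226268) = 2.240096
  w ← -1.500000 + (0.11/6)·(k1 + 2k2 + 2k3 + k4) = -1.226878
w(1.11) ≈ -1.2269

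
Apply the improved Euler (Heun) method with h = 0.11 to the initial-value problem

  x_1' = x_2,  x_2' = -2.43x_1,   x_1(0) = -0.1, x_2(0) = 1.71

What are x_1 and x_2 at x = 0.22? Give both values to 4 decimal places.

Heun on (x_1,x_2): k1 = f(x_n, state_n); k2 = f(x_n + h, state_n + h·k1); state_{n+1} = state_n + (h/2)·(k1 + k2).
0.000000: (-0.100000, 1.710000)
  k1 = (1.710000, 0.243000)
  predictor → (0.088100, 1.736730)
  k2 = (1.736730, -0.214083)
  → (0.089570, 1.711590)
0.110000: (0.089570, 1.711590)
  k1 = (1.711590, -0.217655)
  predictor → (0.277845, 1.687648)
  k2 = (1.687648, -0.675164)
  → (0.276528, 1.662485)
(x_1(0.22), x_2(0.22)) ≈ (0.2765, 1.6625)

0.2765, 1.6625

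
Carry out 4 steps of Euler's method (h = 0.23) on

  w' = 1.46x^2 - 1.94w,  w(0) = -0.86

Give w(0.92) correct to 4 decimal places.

Euler: w_{n+1} = w_n + h·f(x_n, w_n).
x=0.000000, w=-0.860000: f=1.668400 → w ← -0.860000 + 0.23·1.668400 = -0.476268
x=0.230000, w=-0.476268: f=1.001194 → w ← -0.476268 + 0.23·1.001194 = -0.245993
x=0.460000, w=-0.245993: f=0.786163 → w ← -0.245993 + 0.23·0.786163 = -0.065176
x=0.690000, w=-0.065176: f=0.821547 → w ← -0.065176 + 0.23·0.821547 = 0.123780
w(0.92) ≈ 0.1238

0.1238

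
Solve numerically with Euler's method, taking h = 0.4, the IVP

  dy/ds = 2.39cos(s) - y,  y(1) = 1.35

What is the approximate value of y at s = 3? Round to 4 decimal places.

Euler: y_{n+1} = y_n + h·f(s_n, y_n).
s=1.000000, y=1.350000: f=-0.058677 → y ← 1.350000 + 0.4·(-0.058677) = 1.326529
s=1.400000, y=1.326529: f=-0.920308 → y ← 1.326529 + 0.4·(-0.920308) = 0.958406
s=1.800000, y=0.958406: f=-1.501419 → y ← 0.958406 + 0.4·(-1.501419) = 0.357838
s=2.200000, y=0.357838: f=-1.764356 → y ← 0.357838 + 0.4·(-1.764356) = -0.347904
s=2.600000, y=-0.347904: f=-1.700060 → y ← -0.347904 + 0.4·(-1.700060) = -1.027928
y(3) ≈ -1.0279

-1.0279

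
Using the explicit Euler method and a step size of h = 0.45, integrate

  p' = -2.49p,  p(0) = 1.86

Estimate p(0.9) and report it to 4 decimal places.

0.0270

Euler: p_{n+1} = p_n + h·f(s_n, p_n).
s=0.000000, p=1.860000: f=-4.631400 → p ← 1.860000 + 0.45·(-4.631400) = -0.224130
s=0.450000, p=-0.224130: f=0.558084 → p ← -0.224130 + 0.45·0.558084 = 0.027008
p(0.9) ≈ 0.0270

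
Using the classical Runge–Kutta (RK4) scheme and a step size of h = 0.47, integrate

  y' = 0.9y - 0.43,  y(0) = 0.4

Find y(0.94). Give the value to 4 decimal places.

RK4: k1 = f(t_n, y_n); k2 = f(t_n + h/2, y_n + (h/2)·k1); k3 = f(t_n + h/2, y_n + (h/2)·k2); k4 = f(t_n + h, y_n + h·k3); y_{n+1} = y_n + (h/6)·(k1 + 2k2 + 2k3 + k4).
t=0.000000, y=0.400000:
  k1 = f(0.000000, 0.400000) = -0.070000
  k2 = f(0.235000, 0.383550) = -0.084805
  k3 = f(0.235000, 0.380071) = -0.087936
  k4 = f(0.470000, 0.358670) = -0.107197
  y ← 0.400000 + (0.47/6)·(k1 + 2k2 + 2k3 + k4) = 0.359057
t=0.470000, y=0.359057:
  k1 = f(0.470000, 0.359057) = -0.106849
  k2 = f(0.705000, 0.333947) = -0.129447
  k3 = f(0.705000, 0.328637) = -0.134227
  k4 = f(0.940000, 0.295970) = -0.163627
  y ← 0.359057 + (0.47/6)·(k1 + 2k2 + 2k3 + k4) = 0.296560
y(0.94) ≈ 0.2966

0.2966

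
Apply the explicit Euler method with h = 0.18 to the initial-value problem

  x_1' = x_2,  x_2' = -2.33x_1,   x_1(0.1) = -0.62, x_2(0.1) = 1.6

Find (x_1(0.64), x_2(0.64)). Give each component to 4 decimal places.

0.3627, 1.9981

Euler on (x_1,x_2): x_1_{n+1} = x_1_n + h·x_1', x_2_{n+1} = x_2_n + h·x_2'.
0.100000: (-0.620000, 1.600000); f=(1.600000, 1.444600) → (-0.332000, 1.860028)
0.280000: (-0.332000, 1.860028); f=(1.860028, 0.773560) → (0.002805, 1.999269)
0.460000: (0.002805, 1.999269); f=(1.999269, -0.006536) → (0.362673, 1.998092)
(x_1(0.64), x_2(0.64)) ≈ (0.3627, 1.9981)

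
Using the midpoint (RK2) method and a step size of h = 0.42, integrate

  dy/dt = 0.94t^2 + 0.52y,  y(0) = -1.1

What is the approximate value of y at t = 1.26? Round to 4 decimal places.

-1.4121

Midpoint: k1 = f(t_n, y_n); k2 = f(t_n + h/2, y_n + (h/2)·k1); y_{n+1} = y_n + h·k2.
t=0.000000, y=-1.100000:
  k1 = f(0.000000, -1.100000) = -0.572000
  k2 = f(0.210000, -1.220120) = -0.593008
  y ← -1.100000 + 0.42·(-0.593008) = -1.349064
t=0.420000, y=-1.349064:
  k1 = f(0.420000, -1.349064) = -0.535697
  k2 = f(0.630000, -1.461560) = -0.386925
  y ← -1.349064 + 0.42·(-0.386925) = -1.511572
t=0.840000, y=-1.511572:
  k1 = f(0.840000, -1.511572) = -0.122753
  k2 = f(1.050000, -1.537350) = 0.236928
  y ← -1.511572 + 0.42·0.236928 = -1.412062
y(1.26) ≈ -1.4121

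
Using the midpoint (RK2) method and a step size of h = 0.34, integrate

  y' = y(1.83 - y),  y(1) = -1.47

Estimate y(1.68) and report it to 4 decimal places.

-44.0436

Midpoint: k1 = f(t_n, y_n); k2 = f(t_n + h/2, y_n + (h/2)·k1); y_{n+1} = y_n + h·k2.
t=1.000000, y=-1.470000:
  k1 = f(1.000000, -1.470000) = -4.851000
  k2 = f(1.170000, -2.294670) = -9.464757
  y ← -1.470000 + 0.34·(-9.464757) = -4.688017
t=1.340000, y=-4.688017:
  k1 = f(1.340000, -4.688017) = -30.556577
  k2 = f(1.510000, -9.882635) = -115.751703
  y ← -4.688017 + 0.34·(-115.751703) = -44.043596
y(1.68) ≈ -44.0436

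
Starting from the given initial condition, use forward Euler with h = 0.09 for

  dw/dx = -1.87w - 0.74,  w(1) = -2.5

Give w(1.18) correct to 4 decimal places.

-1.8513

Euler: w_{n+1} = w_n + h·f(x_n, w_n).
x=1.000000, w=-2.500000: f=3.935000 → w ← -2.500000 + 0.09·3.935000 = -2.145850
x=1.090000, w=-2.145850: f=3.272739 → w ← -2.145850 + 0.09·3.272739 = -1.851303
w(1.18) ≈ -1.8513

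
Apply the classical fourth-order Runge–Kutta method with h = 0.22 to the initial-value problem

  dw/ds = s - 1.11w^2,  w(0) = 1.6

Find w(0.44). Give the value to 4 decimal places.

RK4: k1 = f(s_n, w_n); k2 = f(s_n + h/2, w_n + (h/2)·k1); k3 = f(s_n + h/2, w_n + (h/2)·k2); k4 = f(s_n + h, w_n + h·k3); w_{n+1} = w_n + (h/6)·(k1 + 2k2 + 2k3 + k4).
s=0.000000, w=1.600000:
  k1 = f(0.000000, 1.600000) = -2.841600
  k2 = f(0.110000, 1.287424) = -1.729781
  k3 = f(0.110000, 1.409724) = -2.095927
  k4 = f(0.220000, 1.138896) = -1.219763
  w ← 1.600000 + (0.22/6)·(k1 + 2k2 + 2k3 + k4) = 1.170531
s=0.220000, w=1.170531:
  k1 = f(0.220000, 1.170531) = -1.300860
  k2 = f(0.330000, 1.027437) = -0.841745
  k3 = f(0.330000, 1.077939) = -0.959768
  k4 = f(0.440000, 0.959382) = -0.581660
  w ← 1.170531 + (0.22/6)·(k1 + 2k2 + 2k3 + k4) = 0.969395
w(0.44) ≈ 0.9694

0.9694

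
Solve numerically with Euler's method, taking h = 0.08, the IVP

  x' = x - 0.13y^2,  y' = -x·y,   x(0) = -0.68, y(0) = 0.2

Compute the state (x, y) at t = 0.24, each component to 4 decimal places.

-0.8581, 0.2375

Euler on (x,y): x_{n+1} = x_n + h·x', y_{n+1} = y_n + h·y'.
0.000000: (-0.680000, 0.200000); f=(-0.685200, 0.136000) → (-0.734816, 0.210880)
0.080000: (-0.734816, 0.210880); f=(-0.740597, 0.154958) → (-0.794064, 0.223277)
0.160000: (-0.794064, 0.223277); f=(-0.800545, 0.177296) → (-0.858107, 0.237460)
(x(0.24), y(0.24)) ≈ (-0.8581, 0.2375)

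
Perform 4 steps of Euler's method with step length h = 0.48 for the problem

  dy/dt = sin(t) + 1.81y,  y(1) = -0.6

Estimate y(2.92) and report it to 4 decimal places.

Euler: y_{n+1} = y_n + h·f(t_n, y_n).
t=1.000000, y=-0.600000: f=-0.244529 → y ← -0.600000 + 0.48·(-0.244529) = -0.717374
t=1.480000, y=-0.717374: f=-0.302566 → y ← -0.717374 + 0.48·(-0.302566) = -0.862606
t=1.960000, y=-0.862606: f=-0.636105 → y ← -0.862606 + 0.48·(-0.636105) = -1.167936
t=2.440000, y=-1.167936: f=-1.468529 → y ← -1.167936 + 0.48·(-1.468529) = -1.872830
y(2.92) ≈ -1.8728

-1.8728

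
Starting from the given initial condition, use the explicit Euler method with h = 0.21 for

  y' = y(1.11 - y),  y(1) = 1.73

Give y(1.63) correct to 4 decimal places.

Euler: y_{n+1} = y_n + h·f(x_n, y_n).
x=1.000000, y=1.730000: f=-1.072600 → y ← 1.730000 + 0.21·(-1.072600) = 1.504754
x=1.210000, y=1.504754: f=-0.594008 → y ← 1.504754 + 0.21·(-0.594008) = 1.380012
x=1.420000, y=1.380012: f=-0.372620 → y ← 1.380012 + 0.21·(-0.372620) = 1.301762
y(1.63) ≈ 1.3018

1.3018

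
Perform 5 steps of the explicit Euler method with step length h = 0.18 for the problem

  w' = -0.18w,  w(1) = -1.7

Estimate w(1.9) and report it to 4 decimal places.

Euler: w_{n+1} = w_n + h·f(t_n, w_n).
t=1.000000, w=-1.700000: f=0.306000 → w ← -1.700000 + 0.18·0.306000 = -1.644920
t=1.180000, w=-1.644920: f=0.296086 → w ← -1.644920 + 0.18·0.296086 = -1.591625
t=1.360000, w=-1.591625: f=0.286492 → w ← -1.591625 + 0.18·0.286492 = -1.540056
t=1.540000, w=-1.540056: f=0.277210 → w ← -1.540056 + 0.18·0.277210 = -1.490158
t=1.720000, w=-1.490158: f=0.268228 → w ← -1.490158 + 0.18·0.268228 = -1.441877
w(1.9) ≈ -1.4419

-1.4419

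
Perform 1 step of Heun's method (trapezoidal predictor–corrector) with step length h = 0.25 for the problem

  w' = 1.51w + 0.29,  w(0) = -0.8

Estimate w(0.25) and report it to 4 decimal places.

-1.0728

Heun: k1 = f(t_n, w_n); k2 = f(t_n + h, w_n + h·k1); w_{n+1} = w_n + (h/2)·(k1 + k2).
t=0.000000, w=-0.800000:
  k1 = f(0.000000, -0.800000) = -0.918000
  k2 = f(0.250000, -1.029500) = -1.264545
  w ← -0.800000 + (0.25/2)·(-0.918000 + (-1.264545)) = -1.072818
w(0.25) ≈ -1.0728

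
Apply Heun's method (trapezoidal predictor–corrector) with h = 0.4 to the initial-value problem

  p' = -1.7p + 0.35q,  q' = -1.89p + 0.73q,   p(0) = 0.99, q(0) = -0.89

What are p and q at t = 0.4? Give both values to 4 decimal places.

0.3929, -1.7440

Heun on (p,q): k1 = f(t_n, state_n); k2 = f(t_n + h, state_n + h·k1); state_{n+1} = state_n + (h/2)·(k1 + k2).
0.000000: (0.990000, -0.890000)
  k1 = (-1.994500, -2.520800)
  predictor → (0.192200, -1.898320)
  k2 = (-0.991152, -1.749032)
  → (0.392870, -1.743966)
(p(0.4), q(0.4)) ≈ (0.3929, -1.7440)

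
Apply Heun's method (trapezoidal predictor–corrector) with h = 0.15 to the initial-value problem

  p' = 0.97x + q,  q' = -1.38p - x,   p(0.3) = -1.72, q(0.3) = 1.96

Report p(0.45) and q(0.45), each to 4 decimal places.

-1.3481, 2.2248

Heun on (p,q): k1 = f(x_n, state_n); k2 = f(x_n + h, state_n + h·k1); state_{n+1} = state_n + (h/2)·(k1 + k2).
0.300000: (-1.720000, 1.960000)
  k1 = (2.251000, 2.073600)
  predictor → (-1.382350, 2.271040)
  k2 = (2.707540, 1.457643)
  → (-1.348110, 2.224843)
(p(0.45), q(0.45)) ≈ (-1.3481, 2.2248)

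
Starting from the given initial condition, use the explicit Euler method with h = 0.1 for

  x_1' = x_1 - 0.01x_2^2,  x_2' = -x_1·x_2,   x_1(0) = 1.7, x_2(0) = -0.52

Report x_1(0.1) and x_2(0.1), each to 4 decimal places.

Euler on (x_1,x_2): x_1_{n+1} = x_1_n + h·x_1', x_2_{n+1} = x_2_n + h·x_2'.
0.000000: (1.700000, -0.520000); f=(1.697296, 0.884000) → (1.869730, -0.431600)
(x_1(0.1), x_2(0.1)) ≈ (1.8697, -0.4316)

1.8697, -0.4316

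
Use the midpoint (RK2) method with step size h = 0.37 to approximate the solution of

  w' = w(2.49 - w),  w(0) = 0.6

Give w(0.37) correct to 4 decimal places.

1.1034

Midpoint: k1 = f(x_n, w_n); k2 = f(x_n + h/2, w_n + (h/2)·k1); w_{n+1} = w_n + h·k2.
x=0.000000, w=0.600000:
  k1 = f(0.000000, 0.600000) = 1.134000
  k2 = f(0.185000, 0.809790) = 1.360617
  w ← 0.600000 + 0.37·1.360617 = 1.103428
w(0.37) ≈ 1.1034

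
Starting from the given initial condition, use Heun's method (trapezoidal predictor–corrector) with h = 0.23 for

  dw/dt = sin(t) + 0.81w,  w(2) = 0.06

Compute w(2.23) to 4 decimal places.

Heun: k1 = f(t_n, w_n); k2 = f(t_n + h, w_n + h·k1); w_{n+1} = w_n + (h/2)·(k1 + k2).
t=2.000000, w=0.060000:
  k1 = f(2.000000, 0.060000) = 0.957897
  k2 = f(2.230000, 0.280316) = 1.017537
  w ← 0.060000 + (0.23/2)·(0.957897 + 1.017537) = 0.287175
w(2.23) ≈ 0.2872

0.2872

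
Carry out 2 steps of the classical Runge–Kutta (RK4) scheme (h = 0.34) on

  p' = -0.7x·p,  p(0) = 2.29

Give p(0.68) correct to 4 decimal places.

RK4: k1 = f(x_n, p_n); k2 = f(x_n + h/2, p_n + (h/2)·k1); k3 = f(x_n + h/2, p_n + (h/2)·k2); k4 = f(x_n + h, p_n + h·k3); p_{n+1} = p_n + (h/6)·(k1 + 2k2 + 2k3 + k4).
x=0.000000, p=2.290000:
  k1 = f(0.000000, 2.290000) = 0.000000
  k2 = f(0.170000, 2.290000) = -0.272510
  k3 = f(0.170000, 2.243673) = -0.266997
  k4 = f(0.340000, 2.199221) = -0.523415
  p ← 2.290000 + (0.34/6)·(k1 + 2k2 + 2k3 + k4) = 2.199196
x=0.340000, p=2.199196:
  k1 = f(0.340000, 2.199196) = -0.523409
  k2 = f(0.510000, 2.110216) = -0.753347
  k3 = f(0.510000, 2.071127) = -0.739392
  k4 = f(0.680000, 1.947802) = -0.927154
  p ← 2.199196 + (0.34/6)·(k1 + 2k2 + 2k3 + k4) = 1.947820
p(0.68) ≈ 1.9478

1.9478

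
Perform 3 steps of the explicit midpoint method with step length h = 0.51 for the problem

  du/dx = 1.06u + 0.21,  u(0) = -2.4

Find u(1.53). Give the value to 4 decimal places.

Midpoint: k1 = f(x_n, u_n); k2 = f(x_n + h/2, u_n + (h/2)·k1); u_{n+1} = u_n + h·k2.
x=0.000000, u=-2.400000:
  k1 = f(0.000000, -2.400000) = -2.334000
  k2 = f(0.255000, -2.995170) = -2.964880
  u ← -2.400000 + 0.51·(-2.964880) = -3.912089
x=0.510000, u=-3.912089:
  k1 = f(0.510000, -3.912089) = -3.936814
  k2 = f(0.765000, -4.915977) = -5.000935
  u ← -3.912089 + 0.51·(-5.000935) = -6.462566
x=1.020000, u=-6.462566:
  k1 = f(1.020000, -6.462566) = -6.640320
  k2 = f(1.275000, -8.155847) = -8.435198
  u ← -6.462566 + 0.51·(-8.435198) = -10.764517
u(1.53) ≈ -10.7645

-10.7645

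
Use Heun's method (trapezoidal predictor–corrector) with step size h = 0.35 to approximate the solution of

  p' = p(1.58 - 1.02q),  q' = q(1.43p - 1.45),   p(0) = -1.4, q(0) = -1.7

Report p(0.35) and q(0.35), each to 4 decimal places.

Heun on (p,q): k1 = f(s_n, state_n); k2 = f(s_n + h, state_n + h·k1); state_{n+1} = state_n + (h/2)·(k1 + k2).
0.000000: (-1.400000, -1.700000)
  k1 = (-4.639600, 5.868400)
  predictor → (-3.023860, 0.353940)
  k2 = (-3.686028, -2.043692)
  → (-2.856985, -1.030676)
(p(0.35), q(0.35)) ≈ (-2.8570, -1.0307)

-2.8570, -1.0307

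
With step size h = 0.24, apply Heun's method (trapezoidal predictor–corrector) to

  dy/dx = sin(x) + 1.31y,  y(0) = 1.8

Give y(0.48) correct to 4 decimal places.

Heun: k1 = f(x_n, y_n); k2 = f(x_n + h, y_n + h·k1); y_{n+1} = y_n + (h/2)·(k1 + k2).
x=0.000000, y=1.800000:
  k1 = f(0.000000, 1.800000) = 2.358000
  k2 = f(0.240000, 2.365920) = 3.337058
  y ← 1.800000 + (0.24/2)·(2.358000 + 3.337058) = 2.483407
x=0.240000, y=2.483407:
  k1 = f(0.240000, 2.483407) = 3.490966
  k2 = f(0.480000, 3.321239) = 4.812602
  y ← 2.483407 + (0.24/2)·(3.490966 + 4.812602) = 3.479835
y(0.48) ≈ 3.4798

3.4798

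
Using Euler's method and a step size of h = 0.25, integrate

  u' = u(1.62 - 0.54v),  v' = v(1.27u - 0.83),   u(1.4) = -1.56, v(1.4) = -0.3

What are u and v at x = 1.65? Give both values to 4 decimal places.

Euler on (u,v): u_{n+1} = u_n + h·u', v_{n+1} = v_n + h·v'.
1.400000: (-1.560000, -0.300000); f=(-2.779920, 0.843360) → (-2.254980, -0.089160)
(u(1.65), v(1.65)) ≈ (-2.2550, -0.0892)

-2.2550, -0.0892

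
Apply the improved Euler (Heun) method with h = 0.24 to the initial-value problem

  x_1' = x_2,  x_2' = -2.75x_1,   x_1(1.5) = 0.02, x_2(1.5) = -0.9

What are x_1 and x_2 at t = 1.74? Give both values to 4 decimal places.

-0.1976, -0.8419

Heun on (x_1,x_2): k1 = f(t_n, state_n); k2 = f(t_n + h, state_n + h·k1); state_{n+1} = state_n + (h/2)·(k1 + k2).
1.500000: (0.020000, -0.900000)
  k1 = (-0.900000, -0.055000)
  predictor → (-0.196000, -0.913200)
  k2 = (-0.913200, 0.539000)
  → (-0.197584, -0.841920)
(x_1(1.74), x_2(1.74)) ≈ (-0.1976, -0.8419)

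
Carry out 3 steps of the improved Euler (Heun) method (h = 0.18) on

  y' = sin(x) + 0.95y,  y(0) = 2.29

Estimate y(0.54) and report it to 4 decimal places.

Heun: k1 = f(x_n, y_n); k2 = f(x_n + h, y_n + h·k1); y_{n+1} = y_n + (h/2)·(k1 + k2).
x=0.000000, y=2.290000:
  k1 = f(0.000000, 2.290000) = 2.175500
  k2 = f(0.180000, 2.681590) = 2.726540
  y ← 2.290000 + (0.18/2)·(2.175500 + 2.726540) = 2.731184
x=0.180000, y=2.731184:
  k1 = f(0.180000, 2.731184) = 2.773654
  k2 = f(0.360000, 3.230441) = 3.421193
  y ← 2.731184 + (0.18/2)·(2.773654 + 3.421193) = 3.288720
x=0.360000, y=3.288720:
  k1 = f(0.360000, 3.288720) = 3.476558
  k2 = f(0.540000, 3.914500) = 4.232911
  y ← 3.288720 + (0.18/2)·(3.476558 + 4.232911) = 3.982572
y(0.54) ≈ 3.9826

3.9826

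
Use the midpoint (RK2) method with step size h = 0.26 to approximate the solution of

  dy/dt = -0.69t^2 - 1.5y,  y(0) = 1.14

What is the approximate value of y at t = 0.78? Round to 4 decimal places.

Midpoint: k1 = f(t_n, y_n); k2 = f(t_n + h/2, y_n + (h/2)·k1); y_{n+1} = y_n + h·k2.
t=0.000000, y=1.140000:
  k1 = f(0.000000, 1.140000) = -1.710000
  k2 = f(0.130000, 0.917700) = -1.388211
  y ← 1.140000 + 0.26·(-1.388211) = 0.779065
t=0.260000, y=0.779065:
  k1 = f(0.260000, 0.779065) = -1.215242
  k2 = f(0.390000, 0.621084) = -1.036575
  y ← 0.779065 + 0.26·(-1.036575) = 0.509556
t=0.520000, y=0.509556:
  k1 = f(0.520000, 0.509556) = -0.950910
  k2 = f(0.650000, 0.385937) = -0.870431
  y ← 0.509556 + 0.26·(-0.870431) = 0.283244
y(0.78) ≈ 0.2832

0.2832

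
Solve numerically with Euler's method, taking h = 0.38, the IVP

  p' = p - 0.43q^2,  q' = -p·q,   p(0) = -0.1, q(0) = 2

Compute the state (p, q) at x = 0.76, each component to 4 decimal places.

-1.7966, 2.7005

Euler on (p,q): p_{n+1} = p_n + h·p', q_{n+1} = q_n + h·q'.
0.000000: (-0.100000, 2.000000); f=(-1.820000, 0.200000) → (-0.791600, 2.076000)
0.380000: (-0.791600, 2.076000); f=(-2.644804, 1.643362) → (-1.796625, 2.700477)
(p(0.76), q(0.76)) ≈ (-1.7966, 2.7005)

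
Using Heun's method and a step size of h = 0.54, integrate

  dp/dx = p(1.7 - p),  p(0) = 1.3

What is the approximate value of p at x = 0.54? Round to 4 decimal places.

Heun: k1 = f(x_n, p_n); k2 = f(x_n + h, p_n + h·k1); p_{n+1} = p_n + (h/2)·(k1 + k2).
x=0.000000, p=1.300000:
  k1 = f(0.000000, 1.300000) = 0.520000
  k2 = f(0.540000, 1.580800) = 0.188431
  p ← 1.300000 + (0.54/2)·(0.520000 + 0.188431) = 1.491276
p(0.54) ≈ 1.4913

1.4913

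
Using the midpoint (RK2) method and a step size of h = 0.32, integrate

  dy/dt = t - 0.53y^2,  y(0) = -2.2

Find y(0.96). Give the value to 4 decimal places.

-20.1499

Midpoint: k1 = f(t_n, y_n); k2 = f(t_n + h/2, y_n + (h/2)·k1); y_{n+1} = y_n + h·k2.
t=0.000000, y=-2.200000:
  k1 = f(0.000000, -2.200000) = -2.565200
  k2 = f(0.160000, -2.610432) = -3.451608
  y ← -2.200000 + 0.32·(-3.451608) = -3.304515
t=0.320000, y=-3.304515:
  k1 = f(0.320000, -3.304515) = -5.467503
  k2 = f(0.480000, -4.179315) = -8.777338
  y ← -3.304515 + 0.32·(-8.777338) = -6.113263
t=0.640000, y=-6.113263:
  k1 = f(0.640000, -6.113263) = -19.167150
  k2 = f(0.800000, -9.180007) = -43.864437
  y ← -6.113263 + 0.32·(-43.864437) = -20.149883
y(0.96) ≈ -20.1499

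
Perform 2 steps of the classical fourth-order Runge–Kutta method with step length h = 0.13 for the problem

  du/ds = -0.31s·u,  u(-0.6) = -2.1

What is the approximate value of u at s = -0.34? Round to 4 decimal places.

RK4: k1 = f(s_n, u_n); k2 = f(s_n + h/2, u_n + (h/2)·k1); k3 = f(s_n + h/2, u_n + (h/2)·k2); k4 = f(s_n + h, u_n + h·k3); u_{n+1} = u_n + (h/6)·(k1 + 2k2 + 2k3 + k4).
s=-0.600000, u=-2.100000:
  k1 = f(-0.600000, -2.100000) = -0.390600
  k2 = f(-0.535000, -2.125389) = -0.352496
  k3 = f(-0.535000, -2.122912) = -0.352085
  k4 = f(-0.470000, -2.145771) = -0.312639
  u ← -2.100000 + (0.13/6)·(k1 + 2k2 + 2k3 + k4) = -2.145769
s=-0.470000, u=-2.145769:
  k1 = f(-0.470000, -2.145769) = -0.312638
  k2 = f(-0.405000, -2.166090) = -0.271953
  k3 = f(-0.405000, -2.163446) = -0.271621
  k4 = f(-0.340000, -2.181079) = -0.229886
  u ← -2.145769 + (0.13/6)·(k1 + 2k2 + 2k3 + k4) = -2.181078
u(-0.34) ≈ -2.1811

-2.1811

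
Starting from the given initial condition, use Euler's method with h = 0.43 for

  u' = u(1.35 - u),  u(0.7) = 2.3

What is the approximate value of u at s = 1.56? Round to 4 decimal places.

Euler: u_{n+1} = u_n + h·f(s_n, u_n).
s=0.700000, u=2.300000: f=-2.185000 → u ← 2.300000 + 0.43·(-2.185000) = 1.360450
s=1.130000, u=1.360450: f=-0.014217 → u ← 1.360450 + 0.43·(-0.014217) = 1.354337
u(1.56) ≈ 1.3543

1.3543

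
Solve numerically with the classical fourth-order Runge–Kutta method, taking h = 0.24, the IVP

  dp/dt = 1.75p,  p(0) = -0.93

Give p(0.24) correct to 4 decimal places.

-1.4153

RK4: k1 = f(t_n, p_n); k2 = f(t_n + h/2, p_n + (h/2)·k1); k3 = f(t_n + h/2, p_n + (h/2)·k2); k4 = f(t_n + h, p_n + h·k3); p_{n+1} = p_n + (h/6)·(k1 + 2k2 + 2k3 + k4).
t=0.000000, p=-0.930000:
  k1 = f(0.000000, -0.930000) = -1.627500
  k2 = f(0.120000, -1.125300) = -1.969275
  k3 = f(0.120000, -1.166313) = -2.041048
  k4 = f(0.240000, -1.419851) = -2.484740
  p ← -0.930000 + (0.24/6)·(k1 + 2k2 + 2k3 + k4) = -1.415315
p(0.24) ≈ -1.4153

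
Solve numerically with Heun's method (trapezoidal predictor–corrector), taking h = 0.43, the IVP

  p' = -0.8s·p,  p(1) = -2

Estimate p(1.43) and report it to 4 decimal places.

-1.3333

Heun: k1 = f(s_n, p_n); k2 = f(s_n + h, p_n + h·k1); p_{n+1} = p_n + (h/2)·(k1 + k2).
s=1.000000, p=-2.000000:
  k1 = f(1.000000, -2.000000) = 1.600000
  k2 = f(1.430000, -1.312000) = 1.500928
  p ← -2.000000 + (0.43/2)·(1.600000 + 1.500928) = -1.333300
p(1.43) ≈ -1.3333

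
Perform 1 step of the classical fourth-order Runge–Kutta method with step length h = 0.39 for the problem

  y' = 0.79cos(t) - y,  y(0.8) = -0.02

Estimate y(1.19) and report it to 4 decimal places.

0.1217

RK4: k1 = f(t_n, y_n); k2 = f(t_n + h/2, y_n + (h/2)·k1); k3 = f(t_n + h/2, y_n + (h/2)·k2); k4 = f(t_n + h, y_n + h·k3); y_{n+1} = y_n + (h/6)·(k1 + 2k2 + 2k3 + k4).
t=0.800000, y=-0.020000:
  k1 = f(0.800000, -0.020000) = 0.570398
  k2 = f(0.995000, 0.091228) = 0.338930
  k3 = f(0.995000, 0.046091) = 0.384066
  k4 = f(1.190000, 0.129786) = 0.163826
  y ← -0.020000 + (0.39/6)·(k1 + 2k2 + 2k3 + k4) = 0.121714
y(1.19) ≈ 0.1217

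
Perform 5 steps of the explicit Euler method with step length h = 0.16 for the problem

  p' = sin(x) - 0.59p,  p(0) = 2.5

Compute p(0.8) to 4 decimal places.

1.7454

Euler: p_{n+1} = p_n + h·f(x_n, p_n).
x=0.000000, p=2.500000: f=-1.475000 → p ← 2.500000 + 0.16·(-1.475000) = 2.264000
x=0.160000, p=2.264000: f=-1.176442 → p ← 2.264000 + 0.16·(-1.176442) = 2.075769
x=0.320000, p=2.075769: f=-0.910137 → p ← 2.075769 + 0.16·(-0.910137) = 1.930147
x=0.480000, p=1.930147: f=-0.677008 → p ← 1.930147 + 0.16·(-0.677008) = 1.821826
x=0.640000, p=1.821826: f=-0.477682 → p ← 1.821826 + 0.16·(-0.477682) = 1.745397
p(0.8) ≈ 1.7454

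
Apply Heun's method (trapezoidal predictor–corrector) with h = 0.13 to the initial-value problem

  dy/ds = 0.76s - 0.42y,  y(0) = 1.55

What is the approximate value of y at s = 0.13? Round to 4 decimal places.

1.4741

Heun: k1 = f(s_n, y_n); k2 = f(s_n + h, y_n + h·k1); y_{n+1} = y_n + (h/2)·(k1 + k2).
s=0.000000, y=1.550000:
  k1 = f(0.000000, 1.550000) = -0.651000
  k2 = f(0.130000, 1.465370) = -0.516655
  y ← 1.550000 + (0.13/2)·(-0.651000 + (-0.516655)) = 1.474102
y(0.13) ≈ 1.4741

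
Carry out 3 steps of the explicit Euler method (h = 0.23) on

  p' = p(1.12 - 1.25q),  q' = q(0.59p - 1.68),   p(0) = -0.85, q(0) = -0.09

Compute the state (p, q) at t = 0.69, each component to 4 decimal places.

Euler on (p,q): p_{n+1} = p_n + h·p', q_{n+1} = q_n + h·q'.
0.000000: (-0.850000, -0.090000); f=(-1.047625, 0.196335) → (-1.090954, -0.044843)
0.230000: (-1.090954, -0.044843); f=(-1.283020, 0.104200) → (-1.386048, -0.020877)
0.460000: (-1.386048, -0.020877); f=(-1.588545, 0.052146) → (-1.751414, -0.008883)
(p(0.69), q(0.69)) ≈ (-1.7514, -0.0089)

-1.7514, -0.0089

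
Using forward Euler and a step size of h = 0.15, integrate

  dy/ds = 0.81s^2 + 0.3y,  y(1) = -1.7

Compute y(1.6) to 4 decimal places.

-1.2431

Euler: y_{n+1} = y_n + h·f(s_n, y_n).
s=1.000000, y=-1.700000: f=0.300000 → y ← -1.700000 + 0.15·0.300000 = -1.655000
s=1.150000, y=-1.655000: f=0.574725 → y ← -1.655000 + 0.15·0.574725 = -1.568791
s=1.300000, y=-1.568791: f=0.898263 → y ← -1.568791 + 0.15·0.898263 = -1.434052
s=1.450000, y=-1.434052: f=1.272809 → y ← -1.434052 + 0.15·1.272809 = -1.243130
y(1.6) ≈ -1.2431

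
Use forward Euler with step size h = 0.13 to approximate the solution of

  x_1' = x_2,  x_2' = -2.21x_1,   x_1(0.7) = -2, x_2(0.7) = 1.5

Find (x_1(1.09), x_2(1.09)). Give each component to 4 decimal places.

-1.1982, 3.0343

Euler on (x_1,x_2): x_1_{n+1} = x_1_n + h·x_1', x_2_{n+1} = x_2_n + h·x_2'.
0.700000: (-2.000000, 1.500000); f=(1.500000, 4.420000) → (-1.805000, 2.074600)
0.830000: (-1.805000, 2.074600); f=(2.074600, 3.989050) → (-1.535302, 2.593177)
0.960000: (-1.535302, 2.593177); f=(2.593177, 3.393017) → (-1.198189, 3.034269)
(x_1(1.09), x_2(1.09)) ≈ (-1.1982, 3.0343)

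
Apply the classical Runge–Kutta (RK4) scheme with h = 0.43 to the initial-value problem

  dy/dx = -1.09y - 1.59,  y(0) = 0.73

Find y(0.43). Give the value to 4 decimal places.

RK4: k1 = f(x_n, y_n); k2 = f(x_n + h/2, y_n + (h/2)·k1); k3 = f(x_n + h/2, y_n + (h/2)·k2); k4 = f(x_n + h, y_n + h·k3); y_{n+1} = y_n + (h/6)·(k1 + 2k2 + 2k3 + k4).
x=0.000000, y=0.730000:
  k1 = f(0.000000, 0.730000) = -2.385700
  k2 = f(0.215000, 0.217075) = -1.826611
  k3 = f(0.215000, 0.337279) = -1.957634
  k4 = f(0.430000, -0.111782) = -1.468157
  y ← 0.730000 + (0.43/6)·(k1 + 2k2 + 2k3 + k4) = -0.088602
y(0.43) ≈ -0.0886

-0.0886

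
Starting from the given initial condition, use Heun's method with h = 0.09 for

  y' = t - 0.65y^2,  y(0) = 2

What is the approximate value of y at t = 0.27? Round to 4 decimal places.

Heun: k1 = f(t_n, y_n); k2 = f(t_n + h, y_n + h·k1); y_{n+1} = y_n + (h/2)·(k1 + k2).
t=0.000000, y=2.000000:
  k1 = f(0.000000, 2.000000) = -2.600000
  k2 = f(0.090000, 1.766000) = -1.937191
  y ← 2.000000 + (0.09/2)·(-2.600000 + (-1.937191)) = 1.795826
t=0.090000, y=1.795826:
  k1 = f(0.090000, 1.795826) = -2.006245
  k2 = f(0.180000, 1.615264) = -1.515901
  y ← 1.795826 + (0.09/2)·(-2.006245 + (-1.515901)) = 1.637330
t=0.180000, y=1.637330:
  k1 = f(0.180000, 1.637330) = -1.562552
  k2 = f(0.270000, 1.496700) = -1.186072
  y ← 1.637330 + (0.09/2)·(-1.562552 + (-1.186072)) = 1.513642
y(0.27) ≈ 1.5136

1.5136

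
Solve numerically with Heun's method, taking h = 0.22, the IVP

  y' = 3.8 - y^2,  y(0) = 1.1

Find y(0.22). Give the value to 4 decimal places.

Heun: k1 = f(x_n, y_n); k2 = f(x_n + h, y_n + h·k1); y_{n+1} = y_n + (h/2)·(k1 + k2).
x=0.000000, y=1.100000:
  k1 = f(0.000000, 1.100000) = 2.590000
  k2 = f(0.220000, 1.669800) = 1.011768
  y ← 1.100000 + (0.22/2)·(2.590000 + 1.011768) = 1.496194
y(0.22) ≈ 1.4962

1.4962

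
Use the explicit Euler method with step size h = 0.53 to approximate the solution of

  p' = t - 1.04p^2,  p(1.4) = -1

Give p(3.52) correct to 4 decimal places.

Euler: p_{n+1} = p_n + h·f(t_n, p_n).
t=1.400000, p=-1.000000: f=0.360000 → p ← -1.000000 + 0.53·0.360000 = -0.809200
t=1.930000, p=-0.809200: f=1.249003 → p ← -0.809200 + 0.53·1.249003 = -0.147228
t=2.460000, p=-0.147228: f=2.437457 → p ← -0.147228 + 0.53·2.437457 = 1.144624
t=2.990000, p=1.144624: f=1.627430 → p ← 1.144624 + 0.53·1.627430 = 2.007162
p(3.52) ≈ 2.0072

2.0072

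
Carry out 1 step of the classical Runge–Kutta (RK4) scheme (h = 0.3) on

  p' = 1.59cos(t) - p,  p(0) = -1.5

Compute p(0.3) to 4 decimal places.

RK4: k1 = f(t_n, p_n); k2 = f(t_n + h/2, p_n + (h/2)·k1); k3 = f(t_n + h/2, p_n + (h/2)·k2); k4 = f(t_n + h, p_n + h·k3); p_{n+1} = p_n + (h/6)·(k1 + 2k2 + 2k3 + k4).
t=0.000000, p=-1.500000:
  k1 = f(0.000000, -1.500000) = 3.090000
  k2 = f(0.150000, -1.036500) = 2.608646
  k3 = f(0.150000, -1.108703) = 2.680849
  k4 = f(0.300000, -0.695745) = 2.214730
  p ← -1.500000 + (0.3/6)·(k1 + 2k2 + 2k3 + k4) = -0.705814
p(0.3) ≈ -0.7058

-0.7058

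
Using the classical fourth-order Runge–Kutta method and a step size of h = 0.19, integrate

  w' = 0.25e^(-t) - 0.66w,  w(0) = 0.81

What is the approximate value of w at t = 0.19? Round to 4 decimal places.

0.7551

RK4: k1 = f(t_n, w_n); k2 = f(t_n + h/2, w_n + (h/2)·k1); k3 = f(t_n + h/2, w_n + (h/2)·k2); k4 = f(t_n + h, w_n + h·k3); w_{n+1} = w_n + (h/6)·(k1 + 2k2 + 2k3 + k4).
t=0.000000, w=0.810000:
  k1 = f(0.000000, 0.810000) = -0.284600
  k2 = f(0.095000, 0.782963) = -0.289412
  k3 = f(0.095000, 0.782506) = -0.289111
  k4 = f(0.190000, 0.755069) = -0.291606
  w ← 0.810000 + (0.19/6)·(k1 + 2k2 + 2k3 + k4) = 0.755114
w(0.19) ≈ 0.7551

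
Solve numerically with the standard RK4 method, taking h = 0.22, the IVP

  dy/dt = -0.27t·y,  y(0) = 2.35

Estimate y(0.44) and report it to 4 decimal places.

RK4: k1 = f(t_n, y_n); k2 = f(t_n + h/2, y_n + (h/2)·k1); k3 = f(t_n + h/2, y_n + (h/2)·k2); k4 = f(t_n + h, y_n + h·k3); y_{n+1} = y_n + (h/6)·(k1 + 2k2 + 2k3 + k4).
t=0.000000, y=2.350000:
  k1 = f(0.000000, 2.350000) = 0.000000
  k2 = f(0.110000, 2.350000) = -0.069795
  k3 = f(0.110000, 2.342323) = -0.069567
  k4 = f(0.220000, 2.334695) = -0.138681
  y ← 2.350000 + (0.22/6)·(k1 + 2k2 + 2k3 + k4) = 2.334695
t=0.220000, y=2.334695:
  k1 = f(0.220000, 2.334695) = -0.138681
  k2 = f(0.330000, 2.319440) = -0.206662
  k3 = f(0.330000, 2.311962) = -0.205996
  k4 = f(0.440000, 2.289376) = -0.271978
  y ← 2.334695 + (0.22/6)·(k1 + 2k2 + 2k3 + k4) = 2.289376
y(0.44) ≈ 2.2894

2.2894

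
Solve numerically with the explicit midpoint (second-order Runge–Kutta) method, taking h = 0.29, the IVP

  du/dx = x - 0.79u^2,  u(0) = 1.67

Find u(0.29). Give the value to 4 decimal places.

1.2942

Midpoint: k1 = f(x_n, u_n); k2 = f(x_n + h/2, u_n + (h/2)·k1); u_{n+1} = u_n + h·k2.
x=0.000000, u=1.670000:
  k1 = f(0.000000, 1.670000) = -2.203231
  k2 = f(0.145000, 1.350532) = -1.295909
  u ← 1.670000 + 0.29·(-1.295909) = 1.294186
u(0.29) ≈ 1.2942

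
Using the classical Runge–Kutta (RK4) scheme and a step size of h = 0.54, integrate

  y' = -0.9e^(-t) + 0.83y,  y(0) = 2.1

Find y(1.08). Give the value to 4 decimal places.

RK4: k1 = f(t_n, y_n); k2 = f(t_n + h/2, y_n + (h/2)·k1); k3 = f(t_n + h/2, y_n + (h/2)·k2); k4 = f(t_n + h, y_n + h·k3); y_{n+1} = y_n + (h/6)·(k1 + 2k2 + 2k3 + k4).
t=0.000000, y=2.100000:
  k1 = f(0.000000, 2.100000) = 0.843000
  k2 = f(0.270000, 2.327610) = 1.244875
  k3 = f(0.270000, 2.436116) = 1.334935
  k4 = f(0.540000, 2.820865) = 1.816844
  y ← 2.100000 + (0.54/6)·(k1 + 2k2 + 2k3 + k4) = 2.803752
t=0.540000, y=2.803752:
  k1 = f(0.540000, 2.803752) = 1.802641
  k2 = f(0.810000, 3.290465) = 2.330713
  k3 = f(0.810000, 3.433044) = 2.449055
  k4 = f(1.080000, 4.126241) = 3.119144
  y ← 2.803752 + (0.54/6)·(k1 + 2k2 + 2k3 + k4) = 4.107071
y(1.08) ≈ 4.1071

4.1071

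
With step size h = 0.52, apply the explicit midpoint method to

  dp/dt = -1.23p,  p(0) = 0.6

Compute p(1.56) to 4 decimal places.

Midpoint: k1 = f(t_n, p_n); k2 = f(t_n + h/2, p_n + (h/2)·k1); p_{n+1} = p_n + h·k2.
t=0.000000, p=0.600000:
  k1 = f(0.000000, 0.600000) = -0.738000
  k2 = f(0.260000, 0.408120) = -0.501988
  p ← 0.600000 + 0.52·(-0.501988) = 0.338966
t=0.520000, p=0.338966:
  k1 = f(0.520000, 0.338966) = -0.416929
  k2 = f(0.780000, 0.230565) = -0.283595
  p ← 0.338966 + 0.52·(-0.283595) = 0.191497
t=1.040000, p=0.191497:
  k1 = f(1.040000, 0.191497) = -0.235541
  k2 = f(1.300000, 0.130256) = -0.160215
  p ← 0.191497 + 0.52·(-0.160215) = 0.108185
p(1.56) ≈ 0.1082

0.1082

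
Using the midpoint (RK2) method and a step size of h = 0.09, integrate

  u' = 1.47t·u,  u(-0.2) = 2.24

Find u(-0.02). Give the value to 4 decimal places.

Midpoint: k1 = f(t_n, u_n); k2 = f(t_n + h/2, u_n + (h/2)·k1); u_{n+1} = u_n + h·k2.
t=-0.200000, u=2.240000:
  k1 = f(-0.200000, 2.240000) = -0.658560
  k2 = f(-0.155000, 2.210365) = -0.503632
  u ← 2.240000 + 0.09·(-0.503632) = 2.194673
t=-0.110000, u=2.194673:
  k1 = f(-0.110000, 2.194673) = -0.354879
  k2 = f(-0.065000, 2.178704) = -0.208175
  u ← 2.194673 + 0.09·(-0.208175) = 2.175937
u(-0.02) ≈ 2.1759

2.1759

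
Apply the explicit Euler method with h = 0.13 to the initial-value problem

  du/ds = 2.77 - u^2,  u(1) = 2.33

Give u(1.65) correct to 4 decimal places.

Euler: u_{n+1} = u_n + h·f(s_n, u_n).
s=1.000000, u=2.330000: f=-2.658900 → u ← 2.330000 + 0.13·(-2.658900) = 1.984343
s=1.130000, u=1.984343: f=-1.167617 → u ← 1.984343 + 0.13·(-1.167617) = 1.832553
s=1.260000, u=1.832553: f=-0.588250 → u ← 1.832553 + 0.13·(-0.588250) = 1.756080
s=1.390000, u=1.756080: f=-0.313818 → u ← 1.756080 + 0.13·(-0.313818) = 1.715284
s=1.520000, u=1.715284: f=-0.172199 → u ← 1.715284 + 0.13·(-0.172199) = 1.692898
u(1.65) ≈ 1.6929

1.6929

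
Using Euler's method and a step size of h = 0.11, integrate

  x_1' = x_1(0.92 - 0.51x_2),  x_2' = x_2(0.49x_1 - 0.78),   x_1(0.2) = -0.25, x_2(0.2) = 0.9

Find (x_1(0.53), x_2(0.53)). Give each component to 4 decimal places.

Euler on (x_1,x_2): x_1_{n+1} = x_1_n + h·x_1', x_2_{n+1} = x_2_n + h·x_2'.
0.200000: (-0.250000, 0.900000); f=(-0.115250, -0.812250) → (-0.262678, 0.810652)
0.310000: (-0.262678, 0.810652); f=(-0.133064, -0.736650) → (-0.277315, 0.729621)
0.420000: (-0.277315, 0.729621); f=(-0.151939, -0.668248) → (-0.294028, 0.656114)
(x_1(0.53), x_2(0.53)) ≈ (-0.2940, 0.6561)

-0.2940, 0.6561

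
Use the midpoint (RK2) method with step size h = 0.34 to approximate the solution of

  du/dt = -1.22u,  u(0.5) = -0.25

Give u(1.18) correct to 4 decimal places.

-0.1126

Midpoint: k1 = f(t_n, u_n); k2 = f(t_n + h/2, u_n + (h/2)·k1); u_{n+1} = u_n + h·k2.
t=0.500000, u=-0.250000:
  k1 = f(0.500000, -0.250000) = 0.305000
  k2 = f(0.670000, -0.198150) = 0.241743
  u ← -0.250000 + 0.34·0.241743 = -0.167807
t=0.840000, u=-0.167807:
  k1 = f(0.840000, -0.167807) = 0.204725
  k2 = f(1.010000, -0.133004) = 0.162265
  u ← -0.167807 + 0.34·0.162265 = -0.112637
u(1.18) ≈ -0.1126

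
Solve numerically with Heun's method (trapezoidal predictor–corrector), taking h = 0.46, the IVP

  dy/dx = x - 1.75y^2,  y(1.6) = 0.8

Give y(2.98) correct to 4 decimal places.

1.2123

Heun: k1 = f(x_n, y_n); k2 = f(x_n + h, y_n + h·k1); y_{n+1} = y_n + (h/2)·(k1 + k2).
x=1.600000, y=0.800000:
  k1 = f(1.600000, 0.800000) = 0.480000
  k2 = f(2.060000, 1.020800) = 0.236443
  y ← 0.800000 + (0.46/2)·(0.480000 + 0.236443) = 0.964782
x=2.060000, y=0.964782:
  k1 = f(2.060000, 0.964782) = 0.431093
  k2 = f(2.520000, 1.163085) = 0.152660
  y ← 0.964782 + (0.46/2)·(0.431093 + 0.152660) = 1.099045
x=2.520000, y=1.099045:
  k1 = f(2.520000, 1.099045) = 0.406175
  k2 = f(2.980000, 1.285886) = 0.086372
  y ← 1.099045 + (0.46/2)·(0.406175 + 0.086372) = 1.212331
y(2.98) ≈ 1.2123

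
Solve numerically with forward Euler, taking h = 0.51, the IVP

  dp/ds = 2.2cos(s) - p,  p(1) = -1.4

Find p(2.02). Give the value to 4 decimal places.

0.0291

Euler: p_{n+1} = p_n + h·f(s_n, p_n).
s=1.000000, p=-1.400000: f=2.588665 → p ← -1.400000 + 0.51·2.588665 = -0.079781
s=1.510000, p=-0.079781: f=0.213450 → p ← -0.079781 + 0.51·0.213450 = 0.029079
p(2.02) ≈ 0.0291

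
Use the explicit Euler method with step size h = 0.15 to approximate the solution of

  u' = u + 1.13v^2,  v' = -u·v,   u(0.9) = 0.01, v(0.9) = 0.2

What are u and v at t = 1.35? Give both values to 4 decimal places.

Euler on (u,v): u_{n+1} = u_n + h·u', v_{n+1} = v_n + h·v'.
0.900000: (0.010000, 0.200000); f=(0.055200, -0.002000) → (0.018280, 0.199700)
1.050000: (0.018280, 0.199700); f=(0.063345, -0.003651) → (0.027782, 0.199152)
1.200000: (0.027782, 0.199152); f=(0.072599, -0.005533) → (0.038672, 0.198323)
(u(1.35), v(1.35)) ≈ (0.0387, 0.1983)

0.0387, 0.1983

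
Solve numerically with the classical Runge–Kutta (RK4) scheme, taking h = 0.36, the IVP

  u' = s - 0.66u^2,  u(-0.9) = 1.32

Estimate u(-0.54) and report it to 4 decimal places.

0.8031

RK4: k1 = f(s_n, u_n); k2 = f(s_n + h/2, u_n + (h/2)·k1); k3 = f(s_n + h/2, u_n + (h/2)·k2); k4 = f(s_n + h, u_n + h·k3); u_{n+1} = u_n + (h/6)·(k1 + 2k2 + 2k3 + k4).
s=-0.900000, u=1.320000:
  k1 = f(-0.900000, 1.320000) = -2.049984
  k2 = f(-0.720000, 0.951003) = -1.316908
  k3 = f(-0.720000, 1.082957) = -1.494045
  k4 = f(-0.540000, 0.782144) = -0.943754
  u ← 1.320000 + (0.36/6)·(k1 + 2k2 + 2k3 + k4) = 0.803061
u(-0.54) ≈ 0.8031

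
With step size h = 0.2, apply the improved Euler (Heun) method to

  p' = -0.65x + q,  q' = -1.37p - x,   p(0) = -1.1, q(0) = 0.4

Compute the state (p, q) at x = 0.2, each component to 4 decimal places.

Heun on (p,q): k1 = f(x_n, state_n); k2 = f(x_n + h, state_n + h·k1); state_{n+1} = state_n + (h/2)·(k1 + k2).
0.000000: (-1.100000, 0.400000)
  k1 = (0.400000, 1.507000)
  predictor → (-1.020000, 0.701400)
  k2 = (0.571400, 1.197400)
  → (-1.002860, 0.670440)
(p(0.2), q(0.2)) ≈ (-1.0029, 0.6704)

-1.0029, 0.6704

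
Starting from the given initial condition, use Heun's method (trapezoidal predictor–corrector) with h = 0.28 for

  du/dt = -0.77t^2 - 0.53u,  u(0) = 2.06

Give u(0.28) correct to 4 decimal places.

1.7685

Heun: k1 = f(t_n, u_n); k2 = f(t_n + h, u_n + h·k1); u_{n+1} = u_n + (h/2)·(k1 + k2).
t=0.000000, u=2.060000:
  k1 = f(0.000000, 2.060000) = -1.091800
  k2 = f(0.280000, 1.754296) = -0.990145
  u ← 2.060000 + (0.28/2)·(-1.091800 + (-0.990145)) = 1.768528
u(0.28) ≈ 1.7685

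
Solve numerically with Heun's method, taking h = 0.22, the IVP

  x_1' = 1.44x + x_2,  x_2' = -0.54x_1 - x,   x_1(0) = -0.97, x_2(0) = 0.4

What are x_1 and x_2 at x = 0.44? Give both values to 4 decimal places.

-0.6175, 0.5019

Heun on (x_1,x_2): k1 = f(x_n, state_n); k2 = f(x_n + h, state_n + h·k1); state_{n+1} = state_n + (h/2)·(k1 + k2).
0.000000: (-0.970000, 0.400000)
  k1 = (0.400000, 0.523800)
  predictor → (-0.882000, 0.515236)
  k2 = (0.832036, 0.256280)
  → (-0.834476, 0.485809)
0.220000: (-0.834476, 0.485809)
  k1 = (0.802609, 0.230617)
  predictor → (-0.657902, 0.536545)
  k2 = (1.170145, -0.084733)
  → (-0.617473, 0.501856)
(x_1(0.44), x_2(0.44)) ≈ (-0.6175, 0.5019)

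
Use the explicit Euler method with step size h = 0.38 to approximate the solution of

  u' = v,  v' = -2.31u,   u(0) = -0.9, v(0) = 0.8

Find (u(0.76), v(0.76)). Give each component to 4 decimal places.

0.0082, 2.1132

Euler on (u,v): u_{n+1} = u_n + h·u', v_{n+1} = v_n + h·v'.
0.000000: (-0.900000, 0.800000); f=(0.800000, 2.079000) → (-0.596000, 1.590020)
0.380000: (-0.596000, 1.590020); f=(1.590020, 1.376760) → (0.008208, 2.113189)
(u(0.76), v(0.76)) ≈ (0.0082, 2.1132)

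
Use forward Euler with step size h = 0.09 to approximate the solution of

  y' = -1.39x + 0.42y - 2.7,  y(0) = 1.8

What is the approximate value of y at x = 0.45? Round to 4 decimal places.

0.7396

Euler: y_{n+1} = y_n + h·f(x_n, y_n).
x=0.000000, y=1.800000: f=-1.944000 → y ← 1.800000 + 0.09·(-1.944000) = 1.625040
x=0.090000, y=1.625040: f=-2.142583 → y ← 1.625040 + 0.09·(-2.142583) = 1.432208
x=0.180000, y=1.432208: f=-2.348673 → y ← 1.432208 + 0.09·(-2.348673) = 1.220827
x=0.270000, y=1.220827: f=-2.562553 → y ← 1.220827 + 0.09·(-2.562553) = 0.990197
x=0.360000, y=0.990197: f=-2.784517 → y ← 0.990197 + 0.09·(-2.784517) = 0.739591
y(0.45) ≈ 0.7396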